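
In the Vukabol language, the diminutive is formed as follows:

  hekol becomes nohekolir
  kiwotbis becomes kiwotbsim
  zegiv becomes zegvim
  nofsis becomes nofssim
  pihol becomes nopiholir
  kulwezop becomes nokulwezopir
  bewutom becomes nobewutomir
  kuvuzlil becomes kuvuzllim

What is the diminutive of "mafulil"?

kuvuzlil and hekol both end in -l yet inflect differently (kuvuzllim, nohekolir), so the final letter is not what conditions the rule; the last vowel is.
"mafulil" has last vowel 'i'. The stems whose last vowel is 'i' (nofsis → nofssim, kuvuzlil → kuvuzllim, zegiv → zegvim) delete the last vowel and add -im.
The other pattern: stems whose last vowel is 'o' add no- … -ir around the stem.
So mafulil → mafullim.

mafullim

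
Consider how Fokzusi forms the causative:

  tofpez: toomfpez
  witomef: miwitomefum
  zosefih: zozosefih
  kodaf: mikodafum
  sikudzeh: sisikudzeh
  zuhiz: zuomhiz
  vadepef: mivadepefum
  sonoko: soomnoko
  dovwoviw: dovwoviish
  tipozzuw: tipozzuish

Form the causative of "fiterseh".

fifiterseh

zosefih and dovwoviw both have last vowel 'i' yet inflect differently (zozosefih, dovwoviish), so the last vowel is not what conditions the rule; the final letter is.
"fiterseh" ends in -h. The stems ending in -h (sikudzeh → sisikudzeh, zosefih → zozosefih) repeat the first consonant+vowel as a prefix.
So fiterseh → fifiterseh.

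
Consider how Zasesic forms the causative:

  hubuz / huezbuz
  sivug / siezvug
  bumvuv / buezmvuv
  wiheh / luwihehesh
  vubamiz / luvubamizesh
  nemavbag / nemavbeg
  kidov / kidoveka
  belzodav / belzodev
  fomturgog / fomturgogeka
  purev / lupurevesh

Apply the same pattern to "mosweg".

"mosweg" has last vowel 'e'. The stems whose last vowel is 'e' (purev → lupurevesh, wiheh → luwihehesh) add lu- … -esh around the stem.
So mosweg → lumoswegesh.

lumoswegesh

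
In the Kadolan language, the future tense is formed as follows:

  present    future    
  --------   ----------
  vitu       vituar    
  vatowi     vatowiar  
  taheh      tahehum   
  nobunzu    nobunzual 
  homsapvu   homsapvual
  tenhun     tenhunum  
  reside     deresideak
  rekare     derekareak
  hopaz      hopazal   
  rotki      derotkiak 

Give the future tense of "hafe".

vatowi and rotki both end in -i yet inflect differently (vatowiar, derotkiak), so the final letter is not what conditions the rule; the first letter is.
"hafe" begins with h-. The stems beginning with h- (hopaz → hopazal, homsapvu → homsapvual) add -al.
The other patterns: stems beginning with v- add -ar; stems beginning with r- add de- … -ak around the stem; stems beginning with t- add -um.
So hafe → hafeal.

hafeal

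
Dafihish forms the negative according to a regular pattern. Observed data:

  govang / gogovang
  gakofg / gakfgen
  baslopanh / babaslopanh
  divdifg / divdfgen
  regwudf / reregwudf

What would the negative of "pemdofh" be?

pemdfhen

gakofg and govang both end in -g yet inflect differently (gakfgen, gogovang), so the final letter is not what conditions the rule; the second-to-last letter is.
"pemdofh" has second-to-last letter 'f'. The stems whose second-to-last letter is 'f' (gakofg → gakfgen, divdifg → divdfgen) delete the last vowel and add -en.
The other pattern: stems whose second-to-last letter is 'd' or 'n' repeat the first consonant+vowel as a prefix.
So pemdofh → pemdfhen.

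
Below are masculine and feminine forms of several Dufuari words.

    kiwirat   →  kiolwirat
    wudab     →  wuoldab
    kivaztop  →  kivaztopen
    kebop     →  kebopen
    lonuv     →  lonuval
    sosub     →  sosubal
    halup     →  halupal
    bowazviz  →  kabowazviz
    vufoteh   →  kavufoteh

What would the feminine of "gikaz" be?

giolkaz

wudab and sosub both end in -b yet inflect differently (wuoldab, sosubal), so the final letter is not what conditions the rule; the last vowel is.
"gikaz" has last vowel 'a'. The stems whose last vowel is 'a' (kiwirat → kiolwirat, wudab → wuoldab) insert -ol- after the first vowel.
The other patterns: stems whose last vowel is 'o' add -en; stems whose last vowel is 'u' add -al; stems whose last vowel is 'e' or 'i' add the prefix ka-.
So gikaz → giolkaz.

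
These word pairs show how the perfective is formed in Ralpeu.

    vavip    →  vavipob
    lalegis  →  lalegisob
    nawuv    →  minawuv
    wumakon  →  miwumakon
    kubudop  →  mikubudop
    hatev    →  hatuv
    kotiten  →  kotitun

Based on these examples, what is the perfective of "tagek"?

taguk

vavip and kubudop both end in -p yet inflect differently (vavipob, mikubudop), so the final letter is not what conditions the rule; the last vowel is.
"tagek" has last vowel 'e'. The stems whose last vowel is 'e' (hatev → hatuv, kotiten → kotitun) change the last vowel to 'u'.
So tagek → taguk.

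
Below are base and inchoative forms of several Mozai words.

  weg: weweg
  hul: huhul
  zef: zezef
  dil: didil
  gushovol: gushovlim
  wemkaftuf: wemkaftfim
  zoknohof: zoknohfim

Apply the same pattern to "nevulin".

hul and gushovol both end in -l yet inflect differently (huhul, gushovlim), so the final letter is not what conditions the rule; the number of vowels is.
"nevulin" has 3 vowels. The stems with 3 vowels (gushovol → gushovlim, wemkaftuf → wemkaftfim, zoknohof → zoknohfim) delete the last vowel and add -im.
So nevulin → nevulnim.

nevulnim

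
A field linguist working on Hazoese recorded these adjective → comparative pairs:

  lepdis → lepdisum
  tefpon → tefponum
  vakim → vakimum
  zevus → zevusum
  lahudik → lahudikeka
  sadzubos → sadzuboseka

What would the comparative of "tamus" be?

tamusum

"tamus" has 2 vowels. The stems with 2 vowels (lepdis → lepdisum, tefpon → tefponum, vakim → vakimum) add -um.
The other pattern: stems with 3 vowels add -eka.
So tamus → tamusum.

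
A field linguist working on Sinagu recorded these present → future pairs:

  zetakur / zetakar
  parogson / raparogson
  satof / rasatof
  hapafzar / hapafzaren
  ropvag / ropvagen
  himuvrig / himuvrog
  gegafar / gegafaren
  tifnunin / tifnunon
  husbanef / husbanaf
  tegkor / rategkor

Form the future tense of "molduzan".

molduzanen

"molduzan" has last vowel 'a'. The stems whose last vowel is 'a' (gegafar → gegafaren, hapafzar → hapafzaren, ropvag → ropvagen) add -en.
The other patterns: stems whose last vowel is 'i' change the last vowel to 'o'; stems whose last vowel is 'o' add the prefix ra-; stems whose last vowel is 'e' or 'u' change the last vowel to 'a'.
So molduzan → molduzanen.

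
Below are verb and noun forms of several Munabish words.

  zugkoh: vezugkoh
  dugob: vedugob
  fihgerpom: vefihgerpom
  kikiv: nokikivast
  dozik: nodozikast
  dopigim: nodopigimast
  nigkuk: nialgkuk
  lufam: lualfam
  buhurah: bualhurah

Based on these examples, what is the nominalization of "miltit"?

nomiltitast

fihgerpom and dopigim both end in -m yet inflect differently (vefihgerpom, nodopigimast), so the final letter is not what conditions the rule; the last vowel is.
"miltit" has last vowel 'i'. The stems whose last vowel is 'i' (kikiv → nokikivast, dozik → nodozikast, dopigim → nodopigimast) add no- … -ast around the stem.
The other patterns: stems whose last vowel is 'o' add the prefix ve-; stems whose last vowel is 'a' or 'u' insert -al- after the first vowel.
So miltit → nomiltitast.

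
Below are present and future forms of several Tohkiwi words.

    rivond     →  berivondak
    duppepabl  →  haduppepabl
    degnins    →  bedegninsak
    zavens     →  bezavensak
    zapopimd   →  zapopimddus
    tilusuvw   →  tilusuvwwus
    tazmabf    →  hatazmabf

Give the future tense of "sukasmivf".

sukasmivffus

rivond and zapopimd both end in -d yet inflect differently (berivondak, zapopimddus), so the final letter is not what conditions the rule; the second-to-last letter is.
"sukasmivf" has second-to-last letter 'v'. The one such stem in the data (tilusuvw → tilusuvwwus) doubles the final consonant and adds -us (as does zapopimd), so the same rule applies.
The other patterns: stems whose second-to-last letter is 'n' add be- … -ak around the stem; stems whose second-to-last letter is 'b' add the prefix ha-.
So sukasmivf → sukasmivffus.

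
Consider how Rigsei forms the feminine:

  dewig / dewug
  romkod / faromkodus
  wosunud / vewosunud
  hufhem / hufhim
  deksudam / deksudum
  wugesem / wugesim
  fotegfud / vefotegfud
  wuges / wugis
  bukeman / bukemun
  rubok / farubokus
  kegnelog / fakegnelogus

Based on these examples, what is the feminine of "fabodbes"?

romkod and fotegfud both end in -d yet inflect differently (faromkodus, vefotegfud), so the final letter is not what conditions the rule; the last vowel is.
"fabodbes" has last vowel 'e'. The stems whose last vowel is 'e' (wuges → wugis, wugesem → wugesim, hufhem → hufhim) change the last vowel to 'i'.
The other patterns: stems whose last vowel is 'o' add fa- … -us around the stem; stems whose last vowel is 'u' add the prefix ve-; stems whose last vowel is 'a' or 'i' change the last vowel to 'u'.
So fabodbes → fabodbis.

fabodbis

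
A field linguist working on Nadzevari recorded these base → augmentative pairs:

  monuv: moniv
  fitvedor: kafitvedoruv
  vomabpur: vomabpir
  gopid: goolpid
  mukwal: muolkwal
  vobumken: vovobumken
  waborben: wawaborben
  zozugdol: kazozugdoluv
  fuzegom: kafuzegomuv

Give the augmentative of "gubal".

vomabpur and fitvedor both end in -r yet inflect differently (vomabpir, kafitvedoruv), so the final letter is not what conditions the rule; the last vowel is.
"gubal" has last vowel 'a'. The one such stem in the data (mukwal → muolkwal) inserts -ol- after the first vowel (as does gopid), so the same rule applies.
The other patterns: stems whose last vowel is 'u' change the last vowel to 'i'; stems whose last vowel is 'e' repeat the first consonant+vowel as a prefix; stems whose last vowel is 'o' add ka- … -uv around the stem.
So gubal → guolbal.

guolbal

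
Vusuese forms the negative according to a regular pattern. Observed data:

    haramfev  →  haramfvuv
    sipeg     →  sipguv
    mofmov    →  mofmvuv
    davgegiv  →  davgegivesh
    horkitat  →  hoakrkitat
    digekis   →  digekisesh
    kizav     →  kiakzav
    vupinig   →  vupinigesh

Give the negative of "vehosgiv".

davgegiv and mofmov both end in -v yet inflect differently (davgegivesh, mofmvuv), so the final letter is not what conditions the rule; the last vowel is.
"vehosgiv" has last vowel 'i'. The stems whose last vowel is 'i' (vupinig → vupinigesh, digekis → digekisesh, davgegiv → davgegivesh) add -esh.
The other patterns: stems whose last vowel is 'e' or 'o' delete the last vowel and add -uv; stems whose last vowel is 'a' insert -ak- after the first vowel.
So vehosgiv → vehosgivesh.

vehosgivesh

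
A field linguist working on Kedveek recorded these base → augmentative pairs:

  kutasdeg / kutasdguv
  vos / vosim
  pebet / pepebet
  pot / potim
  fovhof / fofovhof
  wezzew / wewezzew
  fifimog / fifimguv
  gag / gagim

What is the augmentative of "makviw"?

"makviw" has 2 vowels. The stems with 2 vowels (fovhof → fofovhof, wezzew → wewezzew, pebet → pepebet) repeat the first consonant+vowel as a prefix.
The other patterns: stems with 1 vowel add -im; stems with 3 vowels delete the last vowel and add -uv.
So makviw → mamakviw.

mamakviw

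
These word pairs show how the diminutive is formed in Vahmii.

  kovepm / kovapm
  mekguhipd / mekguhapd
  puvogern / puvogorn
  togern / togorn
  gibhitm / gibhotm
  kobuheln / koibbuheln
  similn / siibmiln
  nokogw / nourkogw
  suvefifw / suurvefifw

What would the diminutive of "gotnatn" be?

kovepm and gibhitm both end in -m yet inflect differently (kovapm, gibhotm), so the final letter is not what conditions the rule; the second-to-last letter is.
"gotnatn" has second-to-last letter 't'. The one such stem in the data (gibhitm → gibhotm) changes the last vowel to 'o' (as do puvogern, togern), so the same rule applies.
The other patterns: stems whose second-to-last letter is 'p' change the last vowel to 'a'; stems whose second-to-last letter is 'l' insert -ib- after the first vowel; stems whose second-to-last letter is 'f' or 'g' insert -ur- after the first vowel.
So gotnatn → gotnotn.

gotnotn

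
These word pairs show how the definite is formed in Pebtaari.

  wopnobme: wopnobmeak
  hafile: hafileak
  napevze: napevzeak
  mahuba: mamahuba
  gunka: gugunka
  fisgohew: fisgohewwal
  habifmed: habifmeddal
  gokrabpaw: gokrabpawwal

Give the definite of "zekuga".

wopnobme and fisgohew both have last vowel 'e' yet inflect differently (wopnobmeak, fisgohewwal), so the last vowel is not what conditions the rule; the final letter is.
"zekuga" ends in -a. The stems ending in -a (mahuba → mamahuba, gunka → gugunka) repeat the first consonant+vowel as a prefix.
So zekuga → zezekuga.

zezekuga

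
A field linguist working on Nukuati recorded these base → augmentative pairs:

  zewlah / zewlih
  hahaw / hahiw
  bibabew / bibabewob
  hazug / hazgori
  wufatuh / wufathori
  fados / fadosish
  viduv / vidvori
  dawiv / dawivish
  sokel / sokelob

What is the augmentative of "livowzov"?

bibabew and hahaw both end in -w yet inflect differently (bibabewob, hahiw), so the final letter is not what conditions the rule; the last vowel is.
"livowzov" has last vowel 'o'. The one such stem in the data (fados → fadosish) adds -ish, so the same rule applies.
The other patterns: stems whose last vowel is 'u' delete the last vowel and add -ori; stems whose last vowel is 'e' add -ob; stems whose last vowel is 'a' change the last vowel to 'i'.
So livowzov → livowzovish.

livowzovish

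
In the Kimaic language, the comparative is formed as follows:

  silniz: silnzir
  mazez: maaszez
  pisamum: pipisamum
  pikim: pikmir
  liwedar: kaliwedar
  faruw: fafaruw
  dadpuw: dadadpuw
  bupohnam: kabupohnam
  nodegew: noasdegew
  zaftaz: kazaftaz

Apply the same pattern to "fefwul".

dadpuw and nodegew both end in -w yet inflect differently (dadadpuw, noasdegew), so the final letter is not what conditions the rule; the last vowel is.
"fefwul" has last vowel 'u'. The stems whose last vowel is 'u' (dadpuw → dadadpuw, faruw → fafaruw, pisamum → pipisamum) repeat the first consonant+vowel as a prefix.
So fefwul → fefefwul.

fefefwul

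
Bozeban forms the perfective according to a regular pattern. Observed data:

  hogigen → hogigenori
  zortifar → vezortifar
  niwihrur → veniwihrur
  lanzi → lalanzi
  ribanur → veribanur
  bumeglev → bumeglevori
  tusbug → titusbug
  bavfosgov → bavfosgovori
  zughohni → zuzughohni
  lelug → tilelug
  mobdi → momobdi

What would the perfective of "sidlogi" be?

sisidlogi

niwihrur and tusbug both have last vowel 'u' yet inflect differently (veniwihrur, titusbug), so the last vowel is not what conditions the rule; the final letter is.
"sidlogi" ends in -i. The stems ending in -i (zughohni → zuzughohni, mobdi → momobdi, lanzi → lalanzi) repeat the first consonant+vowel as a prefix.
The other patterns: stems ending in -r add the prefix ve-; stems ending in -g add the prefix ti-; stems ending in -n or -v add -ori.
So sidlogi → sisidlogi.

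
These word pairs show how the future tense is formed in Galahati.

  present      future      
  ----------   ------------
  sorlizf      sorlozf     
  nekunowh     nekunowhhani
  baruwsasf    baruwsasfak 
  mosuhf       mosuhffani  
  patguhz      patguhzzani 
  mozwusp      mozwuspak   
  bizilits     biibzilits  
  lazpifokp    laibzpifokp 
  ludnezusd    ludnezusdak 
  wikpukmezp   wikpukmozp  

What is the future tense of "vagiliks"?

"vagiliks" has second-to-last letter 'k'. The one such stem in the data (lazpifokp → laibzpifokp) inserts -ib- after the first vowel (as does bizilits), so the same rule applies.
So vagiliks → vaibgiliks.

vaibgiliks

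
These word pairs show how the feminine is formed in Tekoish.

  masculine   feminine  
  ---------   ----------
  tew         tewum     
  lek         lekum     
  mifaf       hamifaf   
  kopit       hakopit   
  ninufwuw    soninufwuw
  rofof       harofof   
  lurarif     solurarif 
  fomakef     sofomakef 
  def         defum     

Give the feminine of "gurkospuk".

"gurkospuk" has 3 vowels. The stems with 3 vowels (lurarif → solurarif, ninufwuw → soninufwuw, fomakef → sofomakef) add the prefix so-.
The other patterns: stems with 1 vowel add -um; stems with 2 vowels add the prefix ha-.
So gurkospuk → sogurkospuk.

sogurkospuk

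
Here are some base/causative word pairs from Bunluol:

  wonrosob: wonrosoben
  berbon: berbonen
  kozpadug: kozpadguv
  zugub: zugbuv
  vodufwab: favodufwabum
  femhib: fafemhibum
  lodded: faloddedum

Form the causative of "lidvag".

"lidvag" has last vowel 'a'. The one such stem in the data (vodufwab → favodufwabum) adds fa- … -um around the stem, so the same rule applies.
The other patterns: stems whose last vowel is 'o' add -en; stems whose last vowel is 'u' delete the last vowel and add -uv.
So lidvag → falidvagum.

falidvagum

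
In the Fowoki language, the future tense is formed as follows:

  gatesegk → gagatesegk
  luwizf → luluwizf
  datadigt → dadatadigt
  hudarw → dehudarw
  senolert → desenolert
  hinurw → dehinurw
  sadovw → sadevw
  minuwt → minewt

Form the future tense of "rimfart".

derimfart

datadigt and senolert both end in -t yet inflect differently (dadatadigt, desenolert), so the final letter is not what conditions the rule; the second-to-last letter is.
"rimfart" has second-to-last letter 'r'. The stems whose second-to-last letter is 'r' (hudarw → dehudarw, senolert → desenolert, hinurw → dehinurw) add the prefix de-.
So rimfart → derimfart.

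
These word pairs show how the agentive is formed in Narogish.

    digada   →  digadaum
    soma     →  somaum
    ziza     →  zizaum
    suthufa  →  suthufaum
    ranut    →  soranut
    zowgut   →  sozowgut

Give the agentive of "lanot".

solanot

ziza and zowgut both begin with z- yet inflect differently (zizaum, sozowgut), so the first letter is not what conditions the rule; the final letter is.
"lanot" ends in -t. The stems ending in -t (ranut → soranut, zowgut → sozowgut) add the prefix so-.
The other pattern: stems ending in -a add -um.
So lanot → solanot.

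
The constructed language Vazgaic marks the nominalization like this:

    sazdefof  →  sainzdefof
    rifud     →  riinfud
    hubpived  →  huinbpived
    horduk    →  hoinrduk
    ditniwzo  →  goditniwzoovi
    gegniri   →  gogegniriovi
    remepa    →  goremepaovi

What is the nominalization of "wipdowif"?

sazdefof and ditniwzo both have last vowel 'o' yet inflect differently (sainzdefof, goditniwzoovi), so the last vowel is not what conditions the rule; whether the stem ends in a vowel or a consonant is.
"wipdowif" ends in a consonant. The stems ending in a consonant (sazdefof → sainzdefof, rifud → riinfud, hubpived → huinbpived) insert -in- after the first vowel.
The other pattern: stems ending in a vowel add go- … -ovi around the stem.
So wipdowif → wiinpdowif.

wiinpdowif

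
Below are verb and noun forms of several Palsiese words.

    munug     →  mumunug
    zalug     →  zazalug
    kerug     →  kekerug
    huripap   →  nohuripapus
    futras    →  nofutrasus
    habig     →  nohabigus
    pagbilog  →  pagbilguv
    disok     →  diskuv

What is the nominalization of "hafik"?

nohafikus

"hafik" has last vowel 'i'. The one such stem in the data (habig → nohabigus) adds no- … -us around the stem, so the same rule applies.
So hafik → nohafikus.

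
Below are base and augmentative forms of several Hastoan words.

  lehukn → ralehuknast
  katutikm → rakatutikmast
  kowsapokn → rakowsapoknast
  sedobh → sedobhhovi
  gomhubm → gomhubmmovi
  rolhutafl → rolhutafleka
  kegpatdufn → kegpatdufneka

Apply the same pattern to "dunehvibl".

dunehvibllovi

"dunehvibl" has second-to-last letter 'b'. The stems whose second-to-last letter is 'b' (sedobh → sedobhhovi, gomhubm → gomhubmmovi) double the final consonant and add -ovi.
The other patterns: stems whose second-to-last letter is 'k' add ra- … -ast around the stem; stems whose second-to-last letter is 'f' add -eka.
So dunehvibl → dunehvibllovi.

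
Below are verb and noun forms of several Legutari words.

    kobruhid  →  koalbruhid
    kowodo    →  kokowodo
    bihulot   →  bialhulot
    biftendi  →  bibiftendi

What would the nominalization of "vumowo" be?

bihulot and kowodo both have last vowel 'o' yet inflect differently (bialhulot, kokowodo), so the last vowel is not what conditions the rule; whether the stem ends in a vowel or a consonant is.
"vumowo" ends in a vowel. The stems ending in a vowel (kowodo → kokowodo, biftendi → bibiftendi) repeat the first consonant+vowel as a prefix.
So vumowo → vuvumowo.

vuvumowo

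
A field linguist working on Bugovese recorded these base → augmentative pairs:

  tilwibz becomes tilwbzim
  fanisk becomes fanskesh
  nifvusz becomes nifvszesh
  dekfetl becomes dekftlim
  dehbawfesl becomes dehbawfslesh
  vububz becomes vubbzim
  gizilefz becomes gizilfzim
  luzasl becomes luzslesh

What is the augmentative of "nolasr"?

nolsresh

nifvusz and vububz both end in -z yet inflect differently (nifvszesh, vubbzim), so the final letter is not what conditions the rule; the second-to-last letter is.
"nolasr" has second-to-last letter 's'. The stems whose second-to-last letter is 's' (nifvusz → nifvszesh, luzasl → luzslesh, dehbawfesl → dehbawfslesh) delete the last vowel and add -esh.
So nolasr → nolsresh.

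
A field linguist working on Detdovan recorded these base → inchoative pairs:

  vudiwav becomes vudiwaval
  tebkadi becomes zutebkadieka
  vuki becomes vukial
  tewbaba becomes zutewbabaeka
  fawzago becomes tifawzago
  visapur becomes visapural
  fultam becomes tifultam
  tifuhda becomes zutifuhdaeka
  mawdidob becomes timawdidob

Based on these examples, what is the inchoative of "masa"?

vuki and tebkadi both end in -i yet inflect differently (vukial, zutebkadieka), so the final letter is not what conditions the rule; the first letter is.
"masa" begins with m-. The one such stem in the data (mawdidob → timawdidob) adds the prefix ti-, so the same rule applies.
So masa → timasa.

timasa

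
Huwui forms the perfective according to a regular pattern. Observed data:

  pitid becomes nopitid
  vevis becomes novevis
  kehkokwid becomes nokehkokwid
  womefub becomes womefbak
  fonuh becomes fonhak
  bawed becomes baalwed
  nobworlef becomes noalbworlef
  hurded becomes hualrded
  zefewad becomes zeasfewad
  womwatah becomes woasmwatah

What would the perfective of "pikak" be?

piaskak

pitid and bawed both end in -d yet inflect differently (nopitid, baalwed), so the final letter is not what conditions the rule; the last vowel is.
"pikak" has last vowel 'a'. The stems whose last vowel is 'a' (zefewad → zeasfewad, womwatah → woasmwatah) insert -as- after the first vowel.
So pikak → piaskak.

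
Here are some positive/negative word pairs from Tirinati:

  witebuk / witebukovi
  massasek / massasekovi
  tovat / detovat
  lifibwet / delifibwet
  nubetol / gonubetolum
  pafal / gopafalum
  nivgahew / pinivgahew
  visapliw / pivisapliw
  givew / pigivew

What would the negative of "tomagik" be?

massasek and lifibwet both have last vowel 'e' yet inflect differently (massasekovi, delifibwet), so the last vowel is not what conditions the rule; the final letter is.
"tomagik" ends in -k. The stems ending in -k (witebuk → witebukovi, massasek → massasekovi) add -ovi.
The other patterns: stems ending in -t add the prefix de-; stems ending in -l add go- … -um around the stem; stems ending in -w add the prefix pi-.
So tomagik → tomagikovi.

tomagikovi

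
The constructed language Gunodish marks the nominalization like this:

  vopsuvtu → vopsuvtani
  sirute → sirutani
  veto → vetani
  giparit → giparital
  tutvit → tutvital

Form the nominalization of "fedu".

fedani

vopsuvtu and giparit both have 3 vowels yet inflect differently (vopsuvtani, giparital), so the number of vowels is not what conditions the rule; whether the stem ends in a vowel or a consonant is.
"fedu" ends in a vowel. The stems ending in a vowel (vopsuvtu → vopsuvtani, sirute → sirutani, veto → vetani) drop the final letter and add -ani.
The other pattern: stems ending in a consonant add -al.
So fedu → fedani.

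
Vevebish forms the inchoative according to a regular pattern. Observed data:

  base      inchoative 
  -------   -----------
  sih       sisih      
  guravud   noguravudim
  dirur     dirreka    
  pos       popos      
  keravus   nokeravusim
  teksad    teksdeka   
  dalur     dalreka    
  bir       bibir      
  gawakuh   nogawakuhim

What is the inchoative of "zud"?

"zud" has 1 vowel. The stems with 1 vowel (sih → sisih, pos → popos, bir → bibir) repeat the first consonant+vowel as a prefix.
The other patterns: stems with 2 vowels delete the last vowel and add -eka; stems with 3 vowels add no- … -im around the stem.
So zud → zuzud.

zuzud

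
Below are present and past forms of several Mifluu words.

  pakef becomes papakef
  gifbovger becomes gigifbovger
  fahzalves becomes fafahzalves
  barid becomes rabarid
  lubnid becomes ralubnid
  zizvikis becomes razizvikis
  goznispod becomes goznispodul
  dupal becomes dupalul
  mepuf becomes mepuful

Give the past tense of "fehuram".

fahzalves and zizvikis both end in -s yet inflect differently (fafahzalves, razizvikis), so the final letter is not what conditions the rule; the last vowel is.
"fehuram" has last vowel 'a'. The one such stem in the data (dupal → dupalul) adds -ul, so the same rule applies.
So fehuram → fehuramul.

fehuramul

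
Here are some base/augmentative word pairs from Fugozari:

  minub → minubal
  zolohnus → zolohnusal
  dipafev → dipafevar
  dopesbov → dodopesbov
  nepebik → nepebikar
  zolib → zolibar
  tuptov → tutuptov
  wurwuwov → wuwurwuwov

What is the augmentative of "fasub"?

tuptov and dipafev both end in -v yet inflect differently (tutuptov, dipafevar), so the final letter is not what conditions the rule; the last vowel is.
"fasub" has last vowel 'u'. The stems whose last vowel is 'u' (minub → minubal, zolohnus → zolohnusal) add -al.
The other patterns: stems whose last vowel is 'o' repeat the first consonant+vowel as a prefix; stems whose last vowel is 'e' or 'i' add -ar.
So fasub → fasubal.

fasubal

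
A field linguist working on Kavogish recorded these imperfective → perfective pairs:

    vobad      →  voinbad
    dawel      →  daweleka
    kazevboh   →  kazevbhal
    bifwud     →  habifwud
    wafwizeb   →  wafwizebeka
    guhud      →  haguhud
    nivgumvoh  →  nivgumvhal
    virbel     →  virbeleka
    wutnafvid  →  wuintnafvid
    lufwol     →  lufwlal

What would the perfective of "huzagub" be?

"huzagub" has last vowel 'u'. The stems whose last vowel is 'u' (guhud → haguhud, bifwud → habifwud) add the prefix ha-.
The other patterns: stems whose last vowel is 'o' delete the last vowel and add -al; stems whose last vowel is 'a' or 'i' insert -in- after the first vowel; stems whose last vowel is 'e' add -eka.
So huzagub → hahuzagub.

hahuzagub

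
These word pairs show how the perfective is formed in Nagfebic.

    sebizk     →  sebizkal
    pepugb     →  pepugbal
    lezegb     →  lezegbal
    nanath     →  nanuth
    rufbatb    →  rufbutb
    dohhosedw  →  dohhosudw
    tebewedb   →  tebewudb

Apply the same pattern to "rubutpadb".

rubutpudb

pepugb and rufbatb both end in -b yet inflect differently (pepugbal, rufbutb), so the final letter is not what conditions the rule; the second-to-last letter is.
"rubutpadb" has second-to-last letter 'd'. The stems whose second-to-last letter is 'd' (dohhosedw → dohhosudw, tebewedb → tebewudb) change the last vowel to 'u'.
The other pattern: stems whose second-to-last letter is 'g' or 'z' add -al.
So rubutpadb → rubutpudb.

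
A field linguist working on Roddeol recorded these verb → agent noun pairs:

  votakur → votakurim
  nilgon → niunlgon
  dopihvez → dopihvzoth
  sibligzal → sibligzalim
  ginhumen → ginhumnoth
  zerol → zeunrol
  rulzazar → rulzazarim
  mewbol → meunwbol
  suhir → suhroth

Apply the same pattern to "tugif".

sibligzal and mewbol both end in -l yet inflect differently (sibligzalim, meunwbol), so the final letter is not what conditions the rule; the last vowel is.
"tugif" has last vowel 'i'. The one such stem in the data (suhir → suhroth) deletes the last vowel and adds -oth (as do ginhumen, dopihvez), so the same rule applies.
So tugif → tugfoth.

tugfoth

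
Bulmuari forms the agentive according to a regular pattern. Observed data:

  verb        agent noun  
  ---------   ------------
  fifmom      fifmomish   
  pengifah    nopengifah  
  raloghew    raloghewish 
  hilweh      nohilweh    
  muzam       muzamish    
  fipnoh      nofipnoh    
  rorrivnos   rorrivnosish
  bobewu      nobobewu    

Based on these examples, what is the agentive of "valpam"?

valpamish

fipnoh and fifmom both have last vowel 'o' yet inflect differently (nofipnoh, fifmomish), so the last vowel is not what conditions the rule; the final letter is.
"valpam" ends in -m. The stems ending in -m (fifmom → fifmomish, muzam → muzamish) add -ish.
So valpam → valpamish.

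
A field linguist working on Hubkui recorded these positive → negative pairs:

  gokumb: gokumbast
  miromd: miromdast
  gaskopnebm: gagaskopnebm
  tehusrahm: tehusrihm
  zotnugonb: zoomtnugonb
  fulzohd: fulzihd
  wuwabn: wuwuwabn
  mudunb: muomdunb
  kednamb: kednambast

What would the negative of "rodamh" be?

rodamhast

mudunb and gokumb both end in -b yet inflect differently (muomdunb, gokumbast), so the final letter is not what conditions the rule; the second-to-last letter is.
"rodamh" has second-to-last letter 'm'. The stems whose second-to-last letter is 'm' (gokumb → gokumbast, miromd → miromdast, kednamb → kednambast) add -ast.
So rodamh → rodamhast.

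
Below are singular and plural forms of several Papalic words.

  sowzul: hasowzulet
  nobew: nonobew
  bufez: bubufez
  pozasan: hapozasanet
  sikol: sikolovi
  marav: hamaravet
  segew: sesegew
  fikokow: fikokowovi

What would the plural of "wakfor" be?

wakforovi

"wakfor" has last vowel 'o'. The stems whose last vowel is 'o' (fikokow → fikokowovi, sikol → sikolovi) add -ovi.
So wakfor → wakforovi.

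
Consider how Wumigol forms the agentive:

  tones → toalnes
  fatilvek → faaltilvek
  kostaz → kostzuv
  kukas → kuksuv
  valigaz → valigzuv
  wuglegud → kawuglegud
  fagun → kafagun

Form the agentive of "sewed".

tones and kukas both end in -s yet inflect differently (toalnes, kuksuv), so the final letter is not what conditions the rule; the last vowel is.
"sewed" has last vowel 'e'. The stems whose last vowel is 'e' (tones → toalnes, fatilvek → faaltilvek) insert -al- after the first vowel.
So sewed → sealwed.

sealwed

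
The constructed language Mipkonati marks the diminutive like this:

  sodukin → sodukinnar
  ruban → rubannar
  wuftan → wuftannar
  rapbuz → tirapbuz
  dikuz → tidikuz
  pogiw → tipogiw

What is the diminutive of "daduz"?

sodukin and pogiw both have last vowel 'i' yet inflect differently (sodukinnar, tipogiw), so the last vowel is not what conditions the rule; the final letter is.
"daduz" ends in -z. The stems ending in -z (rapbuz → tirapbuz, dikuz → tidikuz) add the prefix ti-.
The other pattern: stems ending in -n double the final consonant and add -ar.
So daduz → tidaduz.

tidaduz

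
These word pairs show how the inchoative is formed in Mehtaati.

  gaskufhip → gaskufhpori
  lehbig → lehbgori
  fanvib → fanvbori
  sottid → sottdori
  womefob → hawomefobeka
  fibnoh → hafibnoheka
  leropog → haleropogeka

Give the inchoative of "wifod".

"wifod" has last vowel 'o'. The stems whose last vowel is 'o' (womefob → hawomefobeka, fibnoh → hafibnoheka, leropog → haleropogeka) add ha- … -eka around the stem.
So wifod → hawifodeka.

hawifodeka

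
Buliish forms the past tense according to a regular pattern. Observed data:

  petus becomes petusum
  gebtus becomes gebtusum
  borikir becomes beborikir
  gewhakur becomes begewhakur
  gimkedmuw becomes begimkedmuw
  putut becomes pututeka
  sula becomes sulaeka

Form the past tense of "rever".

berever

"rever" ends in -r. The stems ending in -r (borikir → beborikir, gewhakur → begewhakur) add the prefix be-.
The other patterns: stems ending in -s add -um; stems ending in -a or -t add -eka.
So rever → berever.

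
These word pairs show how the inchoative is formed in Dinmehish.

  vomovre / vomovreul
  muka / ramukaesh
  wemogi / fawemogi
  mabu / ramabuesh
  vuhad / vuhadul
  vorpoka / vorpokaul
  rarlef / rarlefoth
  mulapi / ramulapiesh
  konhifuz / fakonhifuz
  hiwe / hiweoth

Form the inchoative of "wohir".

muka and vorpoka both end in -a yet inflect differently (ramukaesh, vorpokaul), so the final letter is not what conditions the rule; the first letter is.
"wohir" begins with w-. The one such stem in the data (wemogi → fawemogi) adds the prefix fa-, so the same rule applies.
The other patterns: stems beginning with m- add ra- … -esh around the stem; stems beginning with v- add -ul; stems beginning with h- or r- add -oth.
So wohir → fawohir.

fawohir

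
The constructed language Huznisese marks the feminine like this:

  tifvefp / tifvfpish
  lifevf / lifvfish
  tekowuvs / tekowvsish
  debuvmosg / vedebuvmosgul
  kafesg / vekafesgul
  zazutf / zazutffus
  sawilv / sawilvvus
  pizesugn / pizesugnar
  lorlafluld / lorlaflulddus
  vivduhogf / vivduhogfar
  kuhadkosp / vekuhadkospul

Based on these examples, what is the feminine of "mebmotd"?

zazutf and vivduhogf both end in -f yet inflect differently (zazutffus, vivduhogfar), so the final letter is not what conditions the rule; the second-to-last letter is.
"mebmotd" has second-to-last letter 't'. The one such stem in the data (zazutf → zazutffus) doubles the final consonant and adds -us (as do sawilv, lorlafluld), so the same rule applies.
The other patterns: stems whose second-to-last letter is 's' add ve- … -ul around the stem; stems whose second-to-last letter is 'g' add -ar; stems whose second-to-last letter is 'f' or 'v' delete the last vowel and add -ish.
So mebmotd → mebmotddus.

mebmotddus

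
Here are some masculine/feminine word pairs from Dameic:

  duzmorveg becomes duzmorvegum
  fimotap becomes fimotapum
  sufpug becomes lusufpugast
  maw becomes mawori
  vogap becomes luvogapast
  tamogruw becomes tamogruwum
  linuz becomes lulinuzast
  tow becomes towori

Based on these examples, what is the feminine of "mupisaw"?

vogap and fimotap both end in -p yet inflect differently (luvogapast, fimotapum), so the final letter is not what conditions the rule; the number of vowels is.
"mupisaw" has 3 vowels. The stems with 3 vowels (fimotap → fimotapum, tamogruw → tamogruwum, duzmorveg → duzmorvegum) add -um.
So mupisaw → mupisawum.

mupisawum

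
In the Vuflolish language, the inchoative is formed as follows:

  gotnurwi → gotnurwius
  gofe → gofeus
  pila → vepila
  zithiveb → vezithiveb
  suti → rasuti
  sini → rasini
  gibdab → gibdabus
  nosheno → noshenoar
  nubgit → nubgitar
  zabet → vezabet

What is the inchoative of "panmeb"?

vepanmeb

suti and gotnurwi both end in -i yet inflect differently (rasuti, gotnurwius), so the final letter is not what conditions the rule; the first letter is.
"panmeb" begins with p-. The one such stem in the data (pila → vepila) adds the prefix ve-, so the same rule applies.
The other patterns: stems beginning with n- add -ar; stems beginning with s- add the prefix ra-; stems beginning with g- add -us.
So panmeb → vepanmeb.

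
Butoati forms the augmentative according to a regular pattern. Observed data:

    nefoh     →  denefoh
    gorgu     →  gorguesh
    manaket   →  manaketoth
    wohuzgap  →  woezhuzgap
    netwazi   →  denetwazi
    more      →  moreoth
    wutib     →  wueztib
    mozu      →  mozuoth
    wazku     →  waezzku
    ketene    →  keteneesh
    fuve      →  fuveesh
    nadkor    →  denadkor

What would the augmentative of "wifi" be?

mozu and wazku both end in -u yet inflect differently (mozuoth, waezzku), so the final letter is not what conditions the rule; the first letter is.
"wifi" begins with w-. The stems beginning with w- (wazku → waezzku, wutib → wueztib, wohuzgap → woezhuzgap) insert -ez- after the first vowel.
The other patterns: stems beginning with n- add the prefix de-; stems beginning with m- add -oth; stems beginning with f-, g- or k- add -esh.
So wifi → wiezfi.

wiezfi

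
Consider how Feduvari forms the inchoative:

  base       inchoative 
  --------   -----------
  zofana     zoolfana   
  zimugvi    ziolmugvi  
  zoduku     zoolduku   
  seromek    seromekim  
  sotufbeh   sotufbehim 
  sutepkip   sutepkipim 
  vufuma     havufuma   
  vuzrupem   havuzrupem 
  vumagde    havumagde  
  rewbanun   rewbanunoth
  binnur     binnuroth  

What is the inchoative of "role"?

"role" begins with r-. The one such stem in the data (rewbanun → rewbanunoth) adds -oth, so the same rule applies.
So role → roleoth.

roleoth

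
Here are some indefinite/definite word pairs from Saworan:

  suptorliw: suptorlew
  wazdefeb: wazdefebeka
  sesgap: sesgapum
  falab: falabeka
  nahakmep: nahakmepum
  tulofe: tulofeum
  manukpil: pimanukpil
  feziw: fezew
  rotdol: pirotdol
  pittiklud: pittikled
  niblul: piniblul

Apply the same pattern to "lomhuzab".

lomhuzabeka

"lomhuzab" ends in -b. The stems ending in -b (falab → falabeka, wazdefeb → wazdefebeka) add -eka.
The other patterns: stems ending in -l add the prefix pi-; stems ending in -e or -p add -um; stems ending in -d or -w change the last vowel to 'e'.
So lomhuzab → lomhuzabeka.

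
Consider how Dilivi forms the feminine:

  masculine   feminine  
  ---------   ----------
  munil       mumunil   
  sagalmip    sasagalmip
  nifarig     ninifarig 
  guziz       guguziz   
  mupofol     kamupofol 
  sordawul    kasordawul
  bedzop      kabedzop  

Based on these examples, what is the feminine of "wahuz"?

kawahuz

munil and mupofol both end in -l yet inflect differently (mumunil, kamupofol), so the final letter is not what conditions the rule; the last vowel is.
"wahuz" has last vowel 'u'. The one such stem in the data (sordawul → kasordawul) adds the prefix ka-, so the same rule applies.
The other pattern: stems whose last vowel is 'i' repeat the first consonant+vowel as a prefix.
So wahuz → kawahuz.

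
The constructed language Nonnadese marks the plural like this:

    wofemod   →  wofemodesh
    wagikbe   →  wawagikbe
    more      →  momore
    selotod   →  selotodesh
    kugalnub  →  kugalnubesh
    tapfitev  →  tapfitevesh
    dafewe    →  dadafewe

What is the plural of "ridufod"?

ridufodesh

wagikbe and tapfitev both have last vowel 'e' yet inflect differently (wawagikbe, tapfitevesh), so the last vowel is not what conditions the rule; whether the stem ends in a vowel or a consonant is.
"ridufod" ends in a consonant. The stems ending in a consonant (kugalnub → kugalnubesh, tapfitev → tapfitevesh, wofemod → wofemodesh) add -esh.
So ridufod → ridufodesh.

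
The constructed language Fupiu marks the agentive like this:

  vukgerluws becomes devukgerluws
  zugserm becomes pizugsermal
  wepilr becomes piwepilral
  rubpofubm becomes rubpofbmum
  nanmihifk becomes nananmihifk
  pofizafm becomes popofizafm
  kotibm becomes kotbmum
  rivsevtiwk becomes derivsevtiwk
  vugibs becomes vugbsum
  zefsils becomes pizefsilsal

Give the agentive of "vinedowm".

devinedowm

nanmihifk and rivsevtiwk both end in -k yet inflect differently (nananmihifk, derivsevtiwk), so the final letter is not what conditions the rule; the second-to-last letter is.
"vinedowm" has second-to-last letter 'w'. The stems whose second-to-last letter is 'w' (vukgerluws → devukgerluws, rivsevtiwk → derivsevtiwk) add the prefix de-.
So vinedowm → devinedowm.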